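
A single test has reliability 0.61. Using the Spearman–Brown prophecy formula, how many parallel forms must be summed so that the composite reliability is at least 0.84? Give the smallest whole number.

4

k ≥ ρ*(1−ρ₁)/(ρ₁(1−ρ*)) = 0.84·0.39 / (0.61·0.16) = 3.357.
Smallest integer k = 4.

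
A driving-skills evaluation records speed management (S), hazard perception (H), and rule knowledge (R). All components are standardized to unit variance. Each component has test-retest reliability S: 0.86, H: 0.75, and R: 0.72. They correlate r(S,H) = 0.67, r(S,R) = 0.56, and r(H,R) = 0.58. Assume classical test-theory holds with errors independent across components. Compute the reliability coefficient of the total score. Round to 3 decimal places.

0.899

Var(S+H+R) = 3 + 2·[0.67 + 0.56 + 0.58] = 3 + 3.62 = 6.62.
With uncorrelated errors the cross-covariances are all true-score covariance, so they carry over unchanged; only the diagonal terms shrink to ρᵢσᵢ².
True-score variance = [0.86 + 0.75 + 0.72] + 3.62 = 2.33 + 3.62 = 5.95.
Reliability = 5.95 / 6.62 = 0.899.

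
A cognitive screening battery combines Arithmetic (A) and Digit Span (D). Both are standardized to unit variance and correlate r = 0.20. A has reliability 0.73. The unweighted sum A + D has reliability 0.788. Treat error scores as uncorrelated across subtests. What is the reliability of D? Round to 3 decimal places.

0.761

Var(A+D) = 2 + 2·0.20 = 2.400.
True-score variance = ρ_A + ρ_D + 2·0.20, so 0.788 = (0.73 + ρ_D + 0.40) / 2.400.
ρ_D = 0.788·2.400 − 0.73 − 0.40 = 0.761.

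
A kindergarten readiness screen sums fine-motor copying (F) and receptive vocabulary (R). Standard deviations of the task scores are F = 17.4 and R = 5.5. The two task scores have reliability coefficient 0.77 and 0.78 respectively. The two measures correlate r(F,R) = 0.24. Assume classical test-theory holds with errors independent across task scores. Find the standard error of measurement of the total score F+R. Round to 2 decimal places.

Var(total) = 333.01 + 45.936 = 378.946.
True-score variance = 256.72 + 45.936 = 302.656, so reliability = 0.7987.
Error variance = 378.946 − 302.656 = 76.2898; SEM = √76.2898 = 8.73.

8.73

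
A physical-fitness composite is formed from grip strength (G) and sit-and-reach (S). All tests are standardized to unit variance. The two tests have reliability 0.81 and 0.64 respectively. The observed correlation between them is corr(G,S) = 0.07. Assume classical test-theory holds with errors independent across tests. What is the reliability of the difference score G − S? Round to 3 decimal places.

0.704

Var(G−S) = 1 + 1 − 2·0.07 = 2 − 0.14 = 1.86.
Under uncorrelated errors the observed covariances equal the true-score covariances, so only the own-variance terms attenuate.
True-score variance = [0.81 + 0.64] − 0.14 = 1.45 − 0.14 = 1.31.
Reliability = 1.31 / 1.86 = 0.704.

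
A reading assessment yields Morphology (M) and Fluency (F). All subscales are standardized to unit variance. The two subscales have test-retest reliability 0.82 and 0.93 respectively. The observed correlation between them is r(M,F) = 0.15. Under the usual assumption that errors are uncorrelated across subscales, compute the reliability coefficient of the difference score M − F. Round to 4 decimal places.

Var(M−F) = 1 + 1 − 2·0.15 = 2 − 0.3 = 1.7.
With uncorrelated errors the cross-covariances are all true-score covariance, so they carry over unchanged; only the diagonal terms shrink to ρᵢσᵢ².
True-score variance = [0.82 + 0.93] − 0.3 = 1.75 − 0.3 = 1.45.
Reliability = 1.45 / 1.7 = 0.8529.

0.8529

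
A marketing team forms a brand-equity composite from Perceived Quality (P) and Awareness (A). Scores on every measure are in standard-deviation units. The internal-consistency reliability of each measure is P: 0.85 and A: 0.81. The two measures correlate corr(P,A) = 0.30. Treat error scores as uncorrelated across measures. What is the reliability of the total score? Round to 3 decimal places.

Var(P+A) = 2 + 2·[0.30] = 2 + 0.6 = 2.6.
With uncorrelated errors the cross-covariances are all true-score covariance, so they carry over unchanged; only the diagonal terms shrink to ρᵢσᵢ².
True-score variance = [0.85 + 0.81] + 0.6 = 1.66 + 0.6 = 2.26.
Reliability = 2.26 / 2.6 = 0.869.

0.869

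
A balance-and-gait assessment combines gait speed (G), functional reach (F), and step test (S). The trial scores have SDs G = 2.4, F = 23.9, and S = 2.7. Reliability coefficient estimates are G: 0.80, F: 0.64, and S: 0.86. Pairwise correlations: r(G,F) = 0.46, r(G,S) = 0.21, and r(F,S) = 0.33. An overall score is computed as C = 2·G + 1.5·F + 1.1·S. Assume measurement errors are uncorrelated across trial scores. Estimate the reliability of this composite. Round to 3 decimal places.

0.698

Var(C) = 2²·2.4² + 1.5²·23.9² + 1.1²·2.7² + 2·[3·2.4·23.9·0.46 + 2.2·2.4·2.7·0.21 + 1.65·23.9·2.7·0.33] = 1317.08 + 234.574 = 1551.66.
Because errors are independent across components, Cov(Tᵢ,Tⱼ) = Cov(Xᵢ,Xⱼ); the off-diagonal part of the true-score variance is the same as above.
True-score variance = [2²·2.4²·0.80 + 1.5²·23.9²·0.64 + 1.1²·2.7²·0.86] + 234.574 = 848.56 + 234.574 = 1083.13.
Reliability = 1083.13 / 1551.66 = 0.698.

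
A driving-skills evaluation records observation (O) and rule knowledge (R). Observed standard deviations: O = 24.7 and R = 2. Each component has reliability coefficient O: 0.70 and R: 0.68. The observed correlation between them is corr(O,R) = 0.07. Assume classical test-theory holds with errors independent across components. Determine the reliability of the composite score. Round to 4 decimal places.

0.7032

Var(O+R) = 24.7² + 2² + 2·[24.7·2·0.07] = 614.09 + 6.916 = 621.006.
With uncorrelated errors the cross-covariances are all true-score covariance, so they carry over unchanged; only the diagonal terms shrink to ρᵢσᵢ².
True-score variance = [24.7²·0.70 + 2²·0.68] + 6.916 = 429.783 + 6.916 = 436.699.
Reliability = 436.699 / 621.006 = 0.7032.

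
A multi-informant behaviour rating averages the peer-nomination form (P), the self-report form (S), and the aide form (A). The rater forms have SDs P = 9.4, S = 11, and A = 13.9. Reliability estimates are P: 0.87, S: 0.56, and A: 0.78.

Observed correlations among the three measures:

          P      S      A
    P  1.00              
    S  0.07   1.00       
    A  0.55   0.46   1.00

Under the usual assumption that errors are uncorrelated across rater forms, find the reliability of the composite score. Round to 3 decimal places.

0.847

Var(P+S+A) = 9.4² + 11² + 13.9² + 2·[9.4·11·0.07 + 9.4·13.9·0.55 + 11·13.9·0.46] = 402.57 + 298.87 = 701.44.
With uncorrelated errors the cross-covariances are all true-score covariance, so they carry over unchanged; only the diagonal terms shrink to ρᵢσᵢ².
True-score variance = [9.4²·0.87 + 11²·0.56 + 13.9²·0.78] + 298.87 = 295.337 + 298.87 = 594.207.
Reliability = 594.207 / 701.44 = 0.847.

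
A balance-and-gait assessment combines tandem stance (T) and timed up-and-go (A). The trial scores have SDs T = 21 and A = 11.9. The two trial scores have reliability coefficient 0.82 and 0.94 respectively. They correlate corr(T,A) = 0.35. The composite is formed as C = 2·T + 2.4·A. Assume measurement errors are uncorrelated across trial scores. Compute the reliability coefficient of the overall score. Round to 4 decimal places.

Var(C) = 2²·21² + 2.4²·11.9² + 2·[4.8·21·11.9·0.35] = 2579.67 + 839.664 = 3419.34.
Because errors are independent across components, Cov(Tᵢ,Tⱼ) = Cov(Xᵢ,Xⱼ); the off-diagonal part of the true-score variance is the same as above.
True-score variance = [2²·21²·0.82 + 2.4²·11.9²·0.94] + 839.664 = 2213.21 + 839.664 = 3052.88.
Reliability = 3052.88 / 3419.34 = 0.8928.

0.8928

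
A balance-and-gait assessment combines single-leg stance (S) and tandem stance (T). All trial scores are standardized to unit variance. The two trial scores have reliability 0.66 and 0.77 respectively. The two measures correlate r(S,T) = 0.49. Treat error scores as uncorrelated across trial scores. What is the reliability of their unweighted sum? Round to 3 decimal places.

Var(S+T) = 2 + 2·[0.49] = 2 + 0.98 = 2.98.
With uncorrelated errors the cross-covariances are all true-score covariance, so they carry over unchanged; only the diagonal terms shrink to ρᵢσᵢ².
True-score variance = [0.66 + 0.77] + 0.98 = 1.43 + 0.98 = 2.41.
Reliability = 2.41 / 2.98 = 0.809.

0.809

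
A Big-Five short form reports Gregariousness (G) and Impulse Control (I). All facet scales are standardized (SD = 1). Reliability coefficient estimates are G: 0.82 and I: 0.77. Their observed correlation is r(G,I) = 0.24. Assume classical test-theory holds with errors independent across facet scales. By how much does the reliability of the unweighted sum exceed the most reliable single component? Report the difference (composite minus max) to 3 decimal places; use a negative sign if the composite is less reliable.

Var(sum) = 2 + 0.48 = 2.48; true-score variance = 1.59 + 0.48 = 2.07; composite reliability = 0.8347.
Max component reliability = 0.8200.
Difference = 0.8347 − 0.8200 = 0.015.

0.015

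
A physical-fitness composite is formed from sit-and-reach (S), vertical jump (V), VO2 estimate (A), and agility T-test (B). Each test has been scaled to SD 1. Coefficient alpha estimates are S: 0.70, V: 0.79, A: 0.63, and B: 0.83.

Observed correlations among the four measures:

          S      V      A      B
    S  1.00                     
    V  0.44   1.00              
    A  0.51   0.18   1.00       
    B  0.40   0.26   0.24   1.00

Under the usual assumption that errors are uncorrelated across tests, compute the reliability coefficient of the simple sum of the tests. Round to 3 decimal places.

0.870

Var(S+V+A+B) = 4 + 2·[0.44 + 0.51 + 0.40 + 0.18 + 0.26 + 0.24] = 4 + 4.06 = 8.06.
Under uncorrelated errors the observed covariances equal the true-score covariances, so only the own-variance terms attenuate.
True-score variance = [0.70 + 0.79 + 0.63 + 0.83] + 4.06 = 2.95 + 4.06 = 7.01.
Reliability = 7.01 / 8.06 = 0.870.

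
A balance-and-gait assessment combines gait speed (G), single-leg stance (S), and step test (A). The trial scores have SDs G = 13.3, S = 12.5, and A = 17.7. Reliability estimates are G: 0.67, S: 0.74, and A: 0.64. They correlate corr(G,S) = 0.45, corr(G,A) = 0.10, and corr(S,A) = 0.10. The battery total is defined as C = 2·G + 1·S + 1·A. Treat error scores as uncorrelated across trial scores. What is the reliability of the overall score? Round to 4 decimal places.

0.7604

Var(C) = 2²·13.3² + 12.5² + 17.7² + 2·[2·13.3·12.5·0.45 + 2·13.3·17.7·0.10 + 12.5·17.7·0.10] = 1177.1 + 437.664 = 1614.76.
Under uncorrelated errors the observed covariances equal the true-score covariances, so only the own-variance terms attenuate.
True-score variance = [2²·13.3²·0.67 + 12.5²·0.74 + 17.7²·0.64] + 437.664 = 790.196 + 437.664 = 1227.86.
Reliability = 1227.86 / 1614.76 = 0.7604.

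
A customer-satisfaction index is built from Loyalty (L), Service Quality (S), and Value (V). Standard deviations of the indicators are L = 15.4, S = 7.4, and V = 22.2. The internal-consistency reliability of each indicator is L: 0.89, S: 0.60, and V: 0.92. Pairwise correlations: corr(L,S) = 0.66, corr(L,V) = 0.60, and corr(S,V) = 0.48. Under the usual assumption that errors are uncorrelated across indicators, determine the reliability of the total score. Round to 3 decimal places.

0.942

Var(L+S+V) = 15.4² + 7.4² + 22.2² + 2·[15.4·7.4·0.66 + 15.4·22.2·0.60 + 7.4·22.2·0.48] = 784.76 + 718.392 = 1503.15.
Because errors are independent across components, Cov(Tᵢ,Tⱼ) = Cov(Xᵢ,Xⱼ); the off-diagonal part of the true-score variance is the same as above.
True-score variance = [15.4²·0.89 + 7.4²·0.60 + 22.2²·0.92] + 718.392 = 697.341 + 718.392 = 1415.73.
Reliability = 1415.73 / 1503.15 = 0.942.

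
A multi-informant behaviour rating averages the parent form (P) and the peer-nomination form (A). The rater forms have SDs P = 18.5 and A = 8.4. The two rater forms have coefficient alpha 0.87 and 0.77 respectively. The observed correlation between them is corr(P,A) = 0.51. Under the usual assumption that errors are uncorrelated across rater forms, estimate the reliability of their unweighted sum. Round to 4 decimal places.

Var(P+A) = 18.5² + 8.4² + 2·[18.5·8.4·0.51] = 412.81 + 158.508 = 571.318.
Under uncorrelated errors the observed covariances equal the true-score covariances, so only the own-variance terms attenuate.
True-score variance = [18.5²·0.87 + 8.4²·0.77] + 158.508 = 352.089 + 158.508 = 510.597.
Reliability = 510.597 / 571.318 = 0.8937.

0.8937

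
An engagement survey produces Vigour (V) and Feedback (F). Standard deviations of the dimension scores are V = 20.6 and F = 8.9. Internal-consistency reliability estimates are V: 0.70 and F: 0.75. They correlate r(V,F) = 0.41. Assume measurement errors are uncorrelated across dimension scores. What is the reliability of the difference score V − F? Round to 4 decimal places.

0.5835

Var(V−F) = 20.6² + 8.9² − 2·20.6·8.9·0.41 = 503.57 − 150.339 = 353.231.
With uncorrelated errors the cross-covariances are all true-score covariance, so they carry over unchanged; only the diagonal terms shrink to ρᵢσᵢ².
True-score variance = [20.6²·0.70 + 8.9²·0.75] − 150.339 = 356.46 − 150.339 = 206.121.
Reliability = 206.121 / 353.231 = 0.5835.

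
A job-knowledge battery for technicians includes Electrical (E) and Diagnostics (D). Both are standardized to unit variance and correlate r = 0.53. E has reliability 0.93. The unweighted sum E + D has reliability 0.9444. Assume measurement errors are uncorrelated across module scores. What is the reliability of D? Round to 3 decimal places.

Var(E+D) = 2 + 2·0.53 = 3.060.
True-score variance = ρ_E + ρ_D + 2·0.53, so 0.9444 = (0.93 + ρ_D + 1.06) / 3.060.
ρ_D = 0.9444·3.060 − 0.93 − 1.06 = 0.900.

0.900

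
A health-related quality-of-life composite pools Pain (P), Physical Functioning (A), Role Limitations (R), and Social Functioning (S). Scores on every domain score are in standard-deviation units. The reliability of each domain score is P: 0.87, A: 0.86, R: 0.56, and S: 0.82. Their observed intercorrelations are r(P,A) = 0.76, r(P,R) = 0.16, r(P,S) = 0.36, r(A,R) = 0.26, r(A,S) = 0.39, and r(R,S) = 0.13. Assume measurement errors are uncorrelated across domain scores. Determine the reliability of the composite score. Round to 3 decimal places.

0.890

Var(P+A+R+S) = 4 + 2·[0.76 + 0.16 + 0.36 + 0.26 + 0.39 + 0.13] = 4 + 4.12 = 8.12.
With uncorrelated errors the cross-covariances are all true-score covariance, so they carry over unchanged; only the diagonal terms shrink to ρᵢσᵢ².
True-score variance = [0.87 + 0.86 + 0.56 + 0.82] + 4.12 = 3.11 + 4.12 = 7.23.
Reliability = 7.23 / 8.12 = 0.890.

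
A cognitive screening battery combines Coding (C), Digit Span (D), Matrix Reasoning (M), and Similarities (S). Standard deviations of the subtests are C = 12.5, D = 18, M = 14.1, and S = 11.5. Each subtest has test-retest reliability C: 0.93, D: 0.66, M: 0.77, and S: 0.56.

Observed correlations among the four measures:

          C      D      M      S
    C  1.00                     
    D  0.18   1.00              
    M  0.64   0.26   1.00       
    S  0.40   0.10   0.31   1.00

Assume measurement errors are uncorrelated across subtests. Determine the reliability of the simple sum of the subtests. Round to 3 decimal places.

Var(C+D+M+S) = 12.5² + 18² + 14.1² + 11.5² + 2·[12.5·18·0.18 + 12.5·14.1·0.64 + 12.5·11.5·0.40 + 18·14.1·0.26 + 18·11.5·0.10 + 14.1·11.5·0.31] = 811.31 + 695.509 = 1506.82.
Under uncorrelated errors the observed covariances equal the true-score covariances, so only the own-variance terms attenuate.
True-score variance = [12.5²·0.93 + 18²·0.66 + 14.1²·0.77 + 11.5²·0.56] + 695.509 = 586.296 + 695.509 = 1281.81.
Reliability = 1281.81 / 1506.82 = 0.851.

0.851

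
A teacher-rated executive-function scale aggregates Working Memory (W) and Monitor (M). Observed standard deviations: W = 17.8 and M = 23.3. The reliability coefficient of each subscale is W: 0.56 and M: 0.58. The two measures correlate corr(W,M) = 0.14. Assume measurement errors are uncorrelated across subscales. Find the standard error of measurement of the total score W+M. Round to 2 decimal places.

19.17

Var(total) = 859.73 + 116.127 = 975.857.
True-score variance = 492.307 + 116.127 = 608.434, so reliability = 0.6235.
Error variance = 975.857 − 608.434 = 367.423; SEM = √367.423 = 19.17.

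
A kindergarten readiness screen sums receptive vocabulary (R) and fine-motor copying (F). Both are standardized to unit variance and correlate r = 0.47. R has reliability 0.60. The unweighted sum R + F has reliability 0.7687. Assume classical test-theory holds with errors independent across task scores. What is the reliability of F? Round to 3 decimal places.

Var(R+F) = 2 + 2·0.47 = 2.940.
True-score variance = ρ_R + ρ_F + 2·0.47, so 0.7687 = (0.60 + ρ_F + 0.94) / 2.940.
ρ_F = 0.7687·2.940 − 0.60 − 0.94 = 0.720.

0.720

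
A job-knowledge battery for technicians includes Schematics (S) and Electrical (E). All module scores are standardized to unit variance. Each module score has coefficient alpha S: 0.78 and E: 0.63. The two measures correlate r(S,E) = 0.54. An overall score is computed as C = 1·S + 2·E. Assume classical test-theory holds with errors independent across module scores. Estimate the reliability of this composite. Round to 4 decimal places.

Var(C) = 1 + 2² + 2·[2·0.54] = 5 + 2.16 = 7.16.
With uncorrelated errors the cross-covariances are all true-score covariance, so they carry over unchanged; only the diagonal terms shrink to ρᵢσᵢ².
True-score variance = [0.78 + 2²·0.63] + 2.16 = 3.3 + 2.16 = 5.46.
Reliability = 5.46 / 7.16 = 0.7626.

0.7626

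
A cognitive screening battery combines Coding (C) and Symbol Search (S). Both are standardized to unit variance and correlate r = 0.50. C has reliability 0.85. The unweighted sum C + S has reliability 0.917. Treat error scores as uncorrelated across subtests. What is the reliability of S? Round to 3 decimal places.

Var(C+S) = 2 + 2·0.50 = 3.000.
True-score variance = ρ_C + ρ_S + 2·0.50, so 0.917 = (0.85 + ρ_S + 1.00) / 3.000.
ρ_S = 0.917·3.000 − 0.85 − 1.00 = 0.901.

0.901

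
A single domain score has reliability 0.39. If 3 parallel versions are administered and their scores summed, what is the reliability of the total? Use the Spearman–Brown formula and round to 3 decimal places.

0.657

ρ_k = kρ / (1 + (k−1)ρ) = 3·0.39 / (1 + 2·0.39) = 1.170 / 1.780 = 0.657.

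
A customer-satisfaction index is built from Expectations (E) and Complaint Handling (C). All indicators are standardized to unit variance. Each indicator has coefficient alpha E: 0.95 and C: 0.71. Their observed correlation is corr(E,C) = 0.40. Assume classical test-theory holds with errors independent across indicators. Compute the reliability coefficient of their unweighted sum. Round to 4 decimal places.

0.8786

Var(E+C) = 2 + 2·[0.40] = 2 + 0.8 = 2.8.
Because errors are independent across components, Cov(Tᵢ,Tⱼ) = Cov(Xᵢ,Xⱼ); the off-diagonal part of the true-score variance is the same as above.
True-score variance = [0.95 + 0.71] + 0.8 = 1.66 + 0.8 = 2.46.
Reliability = 2.46 / 2.8 = 0.8786.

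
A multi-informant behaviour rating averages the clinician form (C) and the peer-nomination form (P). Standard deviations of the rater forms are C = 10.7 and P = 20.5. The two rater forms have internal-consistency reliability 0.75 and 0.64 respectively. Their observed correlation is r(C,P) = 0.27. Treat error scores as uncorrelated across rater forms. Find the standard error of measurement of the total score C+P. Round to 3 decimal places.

13.413

Var(total) = 534.74 + 118.449 = 653.189.
True-score variance = 354.827 + 118.449 = 473.276, so reliability = 0.7246.
Error variance = 653.189 − 473.276 = 179.912; SEM = √179.912 = 13.413.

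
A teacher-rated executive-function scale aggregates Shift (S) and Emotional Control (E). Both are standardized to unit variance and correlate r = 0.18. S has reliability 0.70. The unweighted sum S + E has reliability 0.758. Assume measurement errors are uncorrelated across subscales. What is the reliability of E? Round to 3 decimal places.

0.729

Var(S+E) = 2 + 2·0.18 = 2.360.
True-score variance = ρ_S + ρ_E + 2·0.18, so 0.758 = (0.70 + ρ_E + 0.36) / 2.360.
ρ_E = 0.758·2.360 − 0.70 − 0.36 = 0.729.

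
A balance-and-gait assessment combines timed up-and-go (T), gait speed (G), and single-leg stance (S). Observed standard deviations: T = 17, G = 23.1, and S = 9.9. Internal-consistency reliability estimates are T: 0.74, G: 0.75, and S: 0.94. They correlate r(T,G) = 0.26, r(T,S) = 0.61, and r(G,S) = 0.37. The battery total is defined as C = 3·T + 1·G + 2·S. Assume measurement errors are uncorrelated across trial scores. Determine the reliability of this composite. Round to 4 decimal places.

0.8541

Var(C) = 3²·17² + 23.1² + 2²·9.9² + 2·[3·17·23.1·0.26 + 6·17·9.9·0.61 + 2·23.1·9.9·0.37] = 3526.65 + 2183.03 = 5709.68.
With uncorrelated errors the cross-covariances are all true-score covariance, so they carry over unchanged; only the diagonal terms shrink to ρᵢσᵢ².
True-score variance = [3²·17²·0.74 + 23.1²·0.75 + 2²·9.9²·0.94] + 2183.03 = 2693.47 + 2183.03 = 4876.49.
Reliability = 4876.49 / 5709.68 = 0.8541.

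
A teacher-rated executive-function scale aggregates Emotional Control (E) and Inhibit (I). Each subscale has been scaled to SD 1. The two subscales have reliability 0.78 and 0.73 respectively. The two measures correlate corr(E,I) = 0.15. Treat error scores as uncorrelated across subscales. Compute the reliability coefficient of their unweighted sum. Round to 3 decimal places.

0.787

Var(E+I) = 2 + 2·[0.15] = 2 + 0.3 = 2.3.
Because errors are independent across components, Cov(Tᵢ,Tⱼ) = Cov(Xᵢ,Xⱼ); the off-diagonal part of the true-score variance is the same as above.
True-score variance = [0.78 + 0.73] + 0.3 = 1.51 + 0.3 = 1.81.
Reliability = 1.81 / 2.3 = 0.787.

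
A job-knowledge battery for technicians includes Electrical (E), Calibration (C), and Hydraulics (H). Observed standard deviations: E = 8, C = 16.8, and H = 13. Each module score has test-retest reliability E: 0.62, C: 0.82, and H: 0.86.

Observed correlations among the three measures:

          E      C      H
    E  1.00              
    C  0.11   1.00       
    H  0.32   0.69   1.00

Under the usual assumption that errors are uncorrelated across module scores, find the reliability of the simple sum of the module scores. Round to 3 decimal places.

0.892

Var(E+C+H) = 8² + 16.8² + 13² + 2·[8·16.8·0.11 + 8·13·0.32 + 16.8·13·0.69] = 515.24 + 397.52 = 912.76.
Under uncorrelated errors the observed covariances equal the true-score covariances, so only the own-variance terms attenuate.
True-score variance = [8²·0.62 + 16.8²·0.82 + 13²·0.86] + 397.52 = 416.457 + 397.52 = 813.977.
Reliability = 813.977 / 912.76 = 0.892.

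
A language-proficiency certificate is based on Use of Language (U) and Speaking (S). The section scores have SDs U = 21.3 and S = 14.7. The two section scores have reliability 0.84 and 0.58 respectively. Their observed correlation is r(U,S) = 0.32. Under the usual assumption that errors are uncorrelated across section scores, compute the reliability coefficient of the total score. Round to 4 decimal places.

0.8123

Var(U+S) = 21.3² + 14.7² + 2·[21.3·14.7·0.32] = 669.78 + 200.39 = 870.17.
With uncorrelated errors the cross-covariances are all true-score covariance, so they carry over unchanged; only the diagonal terms shrink to ρᵢσᵢ².
True-score variance = [21.3²·0.84 + 14.7²·0.58] + 200.39 = 506.432 + 200.39 = 706.822.
Reliability = 706.822 / 870.17 = 0.8123.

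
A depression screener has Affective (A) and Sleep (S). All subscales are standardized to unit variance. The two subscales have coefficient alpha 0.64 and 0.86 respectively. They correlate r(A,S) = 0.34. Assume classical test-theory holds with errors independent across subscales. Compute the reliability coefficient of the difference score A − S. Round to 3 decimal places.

Var(A−S) = 1 + 1 − 2·0.34 = 2 − 0.68 = 1.32.
Because errors are independent across components, Cov(Tᵢ,Tⱼ) = Cov(Xᵢ,Xⱼ); the off-diagonal part of the true-score variance is the same as above.
True-score variance = [0.64 + 0.86] − 0.68 = 1.5 − 0.68 = 0.82.
Reliability = 0.82 / 1.32 = 0.621.

0.621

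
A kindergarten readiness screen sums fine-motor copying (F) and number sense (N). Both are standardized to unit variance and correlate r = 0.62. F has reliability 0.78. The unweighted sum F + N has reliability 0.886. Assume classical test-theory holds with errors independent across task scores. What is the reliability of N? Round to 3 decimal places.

Var(F+N) = 2 + 2·0.62 = 3.240.
True-score variance = ρ_F + ρ_N + 2·0.62, so 0.886 = (0.78 + ρ_N + 1.24) / 3.240.
ρ_N = 0.886·3.240 − 0.78 − 1.24 = 0.851.

0.851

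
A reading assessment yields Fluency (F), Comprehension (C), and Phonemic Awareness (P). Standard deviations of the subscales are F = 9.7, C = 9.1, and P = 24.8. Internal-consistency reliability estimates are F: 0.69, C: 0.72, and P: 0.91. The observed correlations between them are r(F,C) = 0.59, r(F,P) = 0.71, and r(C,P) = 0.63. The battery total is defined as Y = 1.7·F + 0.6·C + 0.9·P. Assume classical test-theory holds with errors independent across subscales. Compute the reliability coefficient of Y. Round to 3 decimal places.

0.913

Var(Y) = 1.7²·9.7² + 0.6²·9.1² + 0.9²·24.8² + 2·[1.02·9.7·9.1·0.59 + 1.53·9.7·24.8·0.71 + 0.54·9.1·24.8·0.63] = 799.914 + 782.435 = 1582.35.
Under uncorrelated errors the observed covariances equal the true-score covariances, so only the own-variance terms attenuate.
True-score variance = [1.7²·9.7²·0.69 + 0.6²·9.1²·0.72 + 0.9²·24.8²·0.91] + 782.435 = 662.435 + 782.435 = 1444.87.
Reliability = 1444.87 / 1582.35 = 0.913.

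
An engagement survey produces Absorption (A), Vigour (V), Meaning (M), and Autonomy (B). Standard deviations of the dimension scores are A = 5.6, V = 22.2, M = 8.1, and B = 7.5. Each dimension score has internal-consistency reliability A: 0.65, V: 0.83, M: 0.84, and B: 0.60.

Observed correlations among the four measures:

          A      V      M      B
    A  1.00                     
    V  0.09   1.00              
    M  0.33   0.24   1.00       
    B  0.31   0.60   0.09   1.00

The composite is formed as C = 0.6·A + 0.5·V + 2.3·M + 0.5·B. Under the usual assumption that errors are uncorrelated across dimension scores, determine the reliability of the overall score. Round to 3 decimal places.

Var(C) = 0.6²·5.6² + 0.5²·22.2² + 2.3²·8.1² + 0.5²·7.5² + 2·[0.3·5.6·22.2·0.09 + 1.38·5.6·8.1·0.33 + 0.3·5.6·7.5·0.31 + 1.15·22.2·8.1·0.24 + 0.25·22.2·7.5·0.60 + 1.15·8.1·7.5·0.09] = 495.639 + 217.625 = 713.264.
Under uncorrelated errors the observed covariances equal the true-score covariances, so only the own-variance terms attenuate.
True-score variance = [0.6²·5.6²·0.65 + 0.5²·22.2²·0.83 + 2.3²·8.1²·0.84 + 0.5²·7.5²·0.60] + 217.625 = 409.585 + 217.625 = 627.21.
Reliability = 627.21 / 713.264 = 0.879.

0.879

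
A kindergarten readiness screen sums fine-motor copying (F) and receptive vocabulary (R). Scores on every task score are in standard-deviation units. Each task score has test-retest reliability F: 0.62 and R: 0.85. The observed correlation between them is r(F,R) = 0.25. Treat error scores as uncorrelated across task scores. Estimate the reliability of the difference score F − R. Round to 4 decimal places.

0.6467

Var(F−R) = 1 + 1 − 2·0.25 = 2 − 0.5 = 1.5.
With uncorrelated errors the cross-covariances are all true-score covariance, so they carry over unchanged; only the diagonal terms shrink to ρᵢσᵢ².
True-score variance = [0.62 + 0.85] − 0.5 = 1.47 − 0.5 = 0.97.
Reliability = 0.97 / 1.5 = 0.6467.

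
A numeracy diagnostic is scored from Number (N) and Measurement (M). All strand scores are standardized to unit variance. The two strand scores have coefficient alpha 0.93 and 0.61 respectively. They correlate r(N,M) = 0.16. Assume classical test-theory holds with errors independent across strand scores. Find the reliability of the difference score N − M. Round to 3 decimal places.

0.726

Var(N−M) = 1 + 1 − 2·0.16 = 2 − 0.32 = 1.68.
Because errors are independent across components, Cov(Tᵢ,Tⱼ) = Cov(Xᵢ,Xⱼ); the off-diagonal part of the true-score variance is the same as above.
True-score variance = [0.93 + 0.61] − 0.32 = 1.54 − 0.32 = 1.22.
Reliability = 1.22 / 1.68 = 0.726.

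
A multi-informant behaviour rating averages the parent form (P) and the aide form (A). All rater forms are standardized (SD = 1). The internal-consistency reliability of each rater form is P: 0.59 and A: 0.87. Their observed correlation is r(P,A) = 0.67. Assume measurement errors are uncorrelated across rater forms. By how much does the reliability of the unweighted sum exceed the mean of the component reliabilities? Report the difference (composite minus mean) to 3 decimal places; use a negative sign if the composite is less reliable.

Var(sum) = 2 + 1.34 = 3.34; true-score variance = 1.46 + 1.34 = 2.8; composite reliability = 0.8383.
Mean component reliability = 0.7300.
Difference = 0.8383 − 0.7300 = 0.108.

0.108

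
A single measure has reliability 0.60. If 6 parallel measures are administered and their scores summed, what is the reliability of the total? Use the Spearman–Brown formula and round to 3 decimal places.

0.900

ρ_k = kρ / (1 + (k−1)ρ) = 6·0.60 / (1 + 5·0.60) = 3.600 / 4.000 = 0.900.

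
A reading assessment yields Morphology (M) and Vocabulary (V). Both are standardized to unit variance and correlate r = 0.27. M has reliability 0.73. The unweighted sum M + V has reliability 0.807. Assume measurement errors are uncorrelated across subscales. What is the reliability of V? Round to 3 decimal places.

0.780

Var(M+V) = 2 + 2·0.27 = 2.540.
True-score variance = ρ_M + ρ_V + 2·0.27, so 0.807 = (0.73 + ρ_V + 0.54) / 2.540.
ρ_V = 0.807·2.540 − 0.73 − 0.54 = 0.780.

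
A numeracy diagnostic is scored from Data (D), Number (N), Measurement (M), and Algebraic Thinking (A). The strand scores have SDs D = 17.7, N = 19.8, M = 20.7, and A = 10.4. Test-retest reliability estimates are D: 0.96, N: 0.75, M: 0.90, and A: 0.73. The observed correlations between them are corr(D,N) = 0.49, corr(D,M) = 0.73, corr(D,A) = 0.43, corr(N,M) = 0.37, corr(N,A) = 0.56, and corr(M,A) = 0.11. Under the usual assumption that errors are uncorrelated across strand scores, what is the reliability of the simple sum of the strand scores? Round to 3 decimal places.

0.936

Var(D+N+M+A) = 17.7² + 19.8² + 20.7² + 10.4² + 2·[17.7·19.8·0.49 + 17.7·20.7·0.73 + 17.7·10.4·0.43 + 19.8·20.7·0.37 + 19.8·10.4·0.56 + 20.7·10.4·0.11] = 1241.98 + 1617.98 = 2859.96.
Because errors are independent across components, Cov(Tᵢ,Tⱼ) = Cov(Xᵢ,Xⱼ); the off-diagonal part of the true-score variance is the same as above.
True-score variance = [17.7²·0.96 + 19.8²·0.75 + 20.7²·0.90 + 10.4²·0.73] + 1617.98 = 1059.39 + 1617.98 = 2677.36.
Reliability = 2677.36 / 2859.96 = 0.936.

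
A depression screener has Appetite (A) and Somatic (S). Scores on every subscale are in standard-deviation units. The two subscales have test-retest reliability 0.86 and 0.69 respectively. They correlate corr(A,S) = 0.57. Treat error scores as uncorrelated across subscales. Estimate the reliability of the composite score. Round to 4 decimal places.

Var(A+S) = 2 + 2·[0.57] = 2 + 1.14 = 3.14.
With uncorrelated errors the cross-covariances are all true-score covariance, so they carry over unchanged; only the diagonal terms shrink to ρᵢσᵢ².
True-score variance = [0.86 + 0.69] + 1.14 = 1.55 + 1.14 = 2.69.
Reliability = 2.69 / 3.14 = 0.8567.

0.8567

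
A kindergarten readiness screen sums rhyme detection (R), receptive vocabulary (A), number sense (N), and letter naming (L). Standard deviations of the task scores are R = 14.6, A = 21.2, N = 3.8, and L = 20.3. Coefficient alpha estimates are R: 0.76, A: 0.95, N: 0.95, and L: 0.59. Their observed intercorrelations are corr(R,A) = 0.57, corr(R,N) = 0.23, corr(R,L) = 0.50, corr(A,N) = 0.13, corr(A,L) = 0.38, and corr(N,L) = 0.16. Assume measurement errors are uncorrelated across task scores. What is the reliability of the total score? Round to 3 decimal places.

0.886

Var(R+A+N+L) = 14.6² + 21.2² + 3.8² + 20.3² + 2·[14.6·21.2·0.57 + 14.6·3.8·0.23 + 14.6·20.3·0.50 + 21.2·3.8·0.13 + 21.2·20.3·0.38 + 3.8·20.3·0.16] = 1089.13 + 1047.46 = 2136.59.
Under uncorrelated errors the observed covariances equal the true-score covariances, so only the own-variance terms attenuate.
True-score variance = [14.6²·0.76 + 21.2²·0.95 + 3.8²·0.95 + 20.3²·0.59] + 1047.46 = 845.821 + 1047.46 = 1893.28.
Reliability = 1893.28 / 2136.59 = 0.886.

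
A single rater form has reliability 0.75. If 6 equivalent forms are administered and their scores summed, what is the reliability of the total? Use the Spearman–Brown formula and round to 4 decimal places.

0.9474

ρ_k = kρ / (1 + (k−1)ρ) = 6·0.75 / (1 + 5·0.75) = 4.500 / 4.750 = 0.9474.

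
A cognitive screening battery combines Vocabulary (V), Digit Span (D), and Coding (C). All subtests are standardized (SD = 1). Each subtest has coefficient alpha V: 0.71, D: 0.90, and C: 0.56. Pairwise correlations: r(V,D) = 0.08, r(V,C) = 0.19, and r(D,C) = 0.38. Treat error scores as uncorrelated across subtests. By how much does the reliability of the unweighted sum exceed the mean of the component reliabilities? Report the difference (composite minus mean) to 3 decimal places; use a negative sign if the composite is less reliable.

Var(sum) = 3 + 1.3 = 4.3; true-score variance = 2.17 + 1.3 = 3.47; composite reliability = 0.8070.
Mean component reliability = 0.7233.
Difference = 0.8070 − 0.7233 = 0.084.

0.084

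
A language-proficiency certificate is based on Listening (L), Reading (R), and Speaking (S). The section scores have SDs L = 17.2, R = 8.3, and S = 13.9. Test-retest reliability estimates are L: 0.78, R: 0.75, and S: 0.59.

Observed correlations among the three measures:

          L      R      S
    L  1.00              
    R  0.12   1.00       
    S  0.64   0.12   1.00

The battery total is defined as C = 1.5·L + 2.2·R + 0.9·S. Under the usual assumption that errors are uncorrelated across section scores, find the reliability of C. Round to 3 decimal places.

0.831

Var(C) = 1.5²·17.2² + 2.2²·8.3² + 0.9²·13.9² + 2·[3.3·17.2·8.3·0.12 + 1.35·17.2·13.9·0.64 + 1.98·8.3·13.9·0.12] = 1155.57 + 581.02 = 1736.59.
Because errors are independent across components, Cov(Tᵢ,Tⱼ) = Cov(Xᵢ,Xⱼ); the off-diagonal part of the true-score variance is the same as above.
True-score variance = [1.5²·17.2²·0.78 + 2.2²·8.3²·0.75 + 0.9²·13.9²·0.59] + 581.02 = 861.605 + 581.02 = 1442.62.
Reliability = 1442.62 / 1736.59 = 0.831.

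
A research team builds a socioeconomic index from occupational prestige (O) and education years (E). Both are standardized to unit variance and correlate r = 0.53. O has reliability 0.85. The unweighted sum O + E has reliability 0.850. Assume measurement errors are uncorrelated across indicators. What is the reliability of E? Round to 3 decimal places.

Var(O+E) = 2 + 2·0.53 = 3.060.
True-score variance = ρ_O + ρ_E + 2·0.53, so 0.850 = (0.85 + ρ_E + 1.06) / 3.060.
ρ_E = 0.850·3.060 − 0.85 − 1.06 = 0.691.

0.691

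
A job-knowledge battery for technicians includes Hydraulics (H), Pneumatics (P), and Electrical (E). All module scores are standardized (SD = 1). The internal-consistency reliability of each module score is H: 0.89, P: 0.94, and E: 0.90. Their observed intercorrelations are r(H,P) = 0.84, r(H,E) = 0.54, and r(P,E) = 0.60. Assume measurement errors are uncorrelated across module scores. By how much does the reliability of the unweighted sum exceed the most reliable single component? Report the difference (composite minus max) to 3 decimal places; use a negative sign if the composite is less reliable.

0.021

Var(sum) = 3 + 3.96 = 6.96; true-score variance = 2.73 + 3.96 = 6.69; composite reliability = 0.9612.
Max component reliability = 0.9400.
Difference = 0.9612 − 0.9400 = 0.021.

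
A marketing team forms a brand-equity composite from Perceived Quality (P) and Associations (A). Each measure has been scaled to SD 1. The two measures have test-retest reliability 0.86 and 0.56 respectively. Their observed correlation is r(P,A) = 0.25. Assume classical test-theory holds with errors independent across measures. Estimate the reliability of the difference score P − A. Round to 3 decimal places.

Var(P−A) = 1 + 1 − 2·0.25 = 2 − 0.5 = 1.5.
With uncorrelated errors the cross-covariances are all true-score covariance, so they carry over unchanged; only the diagonal terms shrink to ρᵢσᵢ².
True-score variance = [0.86 + 0.56] − 0.5 = 1.42 − 0.5 = 0.92.
Reliability = 0.92 / 1.5 = 0.613.

0.613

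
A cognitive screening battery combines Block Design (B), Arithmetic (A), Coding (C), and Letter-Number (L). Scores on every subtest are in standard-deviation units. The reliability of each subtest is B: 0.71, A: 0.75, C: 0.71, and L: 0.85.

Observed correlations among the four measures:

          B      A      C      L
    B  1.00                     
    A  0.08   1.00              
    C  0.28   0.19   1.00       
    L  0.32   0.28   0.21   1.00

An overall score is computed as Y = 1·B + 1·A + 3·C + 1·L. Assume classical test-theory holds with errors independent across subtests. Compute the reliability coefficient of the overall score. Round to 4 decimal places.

Var(Y) = 1 + 1 + 3² + 1 + 2·[0.08 + 3·0.28 + 0.32 + 3·0.19 + 0.28 + 3·0.21] = 12 + 5.44 = 17.44.
With uncorrelated errors the cross-covariances are all true-score covariance, so they carry over unchanged; only the diagonal terms shrink to ρᵢσᵢ².
True-score variance = [0.71 + 0.75 + 3²·0.71 + 0.85] + 5.44 = 8.7 + 5.44 = 14.14.
Reliability = 14.14 / 17.44 = 0.8108.

0.8108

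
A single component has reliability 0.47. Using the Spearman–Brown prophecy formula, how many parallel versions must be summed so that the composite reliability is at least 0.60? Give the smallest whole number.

k ≥ ρ*(1−ρ₁)/(ρ₁(1−ρ*)) = 0.60·0.53 / (0.47·0.40) = 1.691.
Smallest integer k = 2.

2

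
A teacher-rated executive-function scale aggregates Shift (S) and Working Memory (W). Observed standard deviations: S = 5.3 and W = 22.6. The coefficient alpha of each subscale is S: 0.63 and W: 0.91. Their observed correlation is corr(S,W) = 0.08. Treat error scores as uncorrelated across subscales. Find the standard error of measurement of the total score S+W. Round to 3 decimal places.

7.507

Var(total) = 538.85 + 19.1648 = 558.015.
True-score variance = 482.488 + 19.1648 = 501.653, so reliability = 0.8990.
Error variance = 558.015 − 501.653 = 56.3617; SEM = √56.3617 = 7.507.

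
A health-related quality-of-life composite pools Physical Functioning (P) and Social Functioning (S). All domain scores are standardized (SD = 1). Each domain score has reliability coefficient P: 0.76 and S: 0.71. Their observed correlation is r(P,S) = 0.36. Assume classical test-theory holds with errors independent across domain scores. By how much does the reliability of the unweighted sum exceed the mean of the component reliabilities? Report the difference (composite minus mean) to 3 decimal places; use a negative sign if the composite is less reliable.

Var(sum) = 2 + 0.72 = 2.72; true-score variance = 1.47 + 0.72 = 2.19; composite reliability = 0.8051.
Mean component reliability = 0.7350.
Difference = 0.8051 − 0.7350 = 0.070.

0.070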